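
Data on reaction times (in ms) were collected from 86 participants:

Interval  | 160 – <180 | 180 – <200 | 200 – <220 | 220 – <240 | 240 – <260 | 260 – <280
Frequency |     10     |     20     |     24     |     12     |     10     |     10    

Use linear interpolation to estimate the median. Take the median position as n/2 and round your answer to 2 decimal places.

210.83

Cumulative frequencies: 10, 30, 54, 66, 76, 86
n = 86; position = n/2 = 43.
This falls in the class 200 – <220: L = 200, F = 30, f = 24, h = 20.
Median ≈ 200 + ((43 − 30) / 24) × 20 = 210.8333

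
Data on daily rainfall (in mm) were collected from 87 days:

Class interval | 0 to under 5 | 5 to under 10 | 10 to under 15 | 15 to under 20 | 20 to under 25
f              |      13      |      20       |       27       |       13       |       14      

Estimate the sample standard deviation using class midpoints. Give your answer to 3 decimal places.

Midpoints: 2.5, 7.5, 12.5, 17.5, 22.5
n = 87, Σfm = 1062.5, mean = 12.2126
Σfm² = 16493.75
Σf(m − x̄)² = Σfm² − (Σfm)²/n = 16493.75 − 1062.5²/87 = 3517.8161
Sample variance = 3517.8161 / 86 = 40.9048
Standard deviation = √40.9048 = 6.3957

6.396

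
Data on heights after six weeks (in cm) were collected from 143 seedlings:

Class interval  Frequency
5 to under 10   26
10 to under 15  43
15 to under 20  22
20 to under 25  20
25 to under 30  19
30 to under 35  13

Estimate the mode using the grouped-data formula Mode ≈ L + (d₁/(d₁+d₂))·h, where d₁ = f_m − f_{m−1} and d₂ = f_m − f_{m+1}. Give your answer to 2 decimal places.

12.24

Modal class: 10 to under 15 (highest frequency 43).
d₁ = 43 − 26 = 17, d₂ = 43 − 22 = 21
Mode ≈ 10 + (17/(17+21)) × 5 = 10 + 2.2368 = 12.2368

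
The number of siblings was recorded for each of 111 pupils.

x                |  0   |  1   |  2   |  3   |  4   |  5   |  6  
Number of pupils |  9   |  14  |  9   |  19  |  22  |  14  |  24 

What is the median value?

4

Cumulative frequencies: 9, 23, 32, 51, 73, 87, 111
n = 111, so the median is the value in position (n+1)/2 = 56.
Position 56 falls at value 4.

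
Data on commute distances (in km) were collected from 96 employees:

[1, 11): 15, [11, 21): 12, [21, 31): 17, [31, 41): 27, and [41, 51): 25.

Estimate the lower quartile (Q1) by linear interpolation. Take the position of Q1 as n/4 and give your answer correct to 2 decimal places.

Cumulative frequencies: 15, 27, 44, 71, 96
n = 96; position = n/4 = 24.
This falls in the class [11, 21): L = 11, F = 15, f = 12, h = 10.
Lower quartile ≈ 11 + ((24 − 15) / 12) × 10 = 18.5000

18.50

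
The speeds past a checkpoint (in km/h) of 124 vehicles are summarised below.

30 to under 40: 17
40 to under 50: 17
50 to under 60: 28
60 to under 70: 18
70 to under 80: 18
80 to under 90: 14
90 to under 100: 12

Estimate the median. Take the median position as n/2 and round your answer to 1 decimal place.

60.0

Cumulative frequencies: 17, 34, 62, 80, 98, 112, 124
n = 124; position = n/2 = 62.
This falls in the class 50 to under 60: L = 50, F = 34, f = 28, h = 10.
Median ≈ 50 + ((62 − 34) / 28) × 10 = 60.0000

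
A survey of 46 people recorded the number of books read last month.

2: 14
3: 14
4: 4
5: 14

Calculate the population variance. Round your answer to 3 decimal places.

Values: 2, 3, 4, 5
n = 46, Σfx = 156, mean = 3.3913
Σfx² = 596
Σf(x − x̄)² = Σfx² − (Σfx)²/n = 596 − 156²/46 = 66.9565
Population variance = 66.9565 / 46 = 1.4556

1.456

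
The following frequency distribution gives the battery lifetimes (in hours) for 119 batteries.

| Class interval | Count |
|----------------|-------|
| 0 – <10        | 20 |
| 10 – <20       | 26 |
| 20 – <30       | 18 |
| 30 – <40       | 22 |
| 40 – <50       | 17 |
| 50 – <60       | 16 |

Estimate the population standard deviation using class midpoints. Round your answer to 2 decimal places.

16.60

Midpoints: 5, 15, 25, 35, 45, 55
n = 119, Σfm = 3355, mean = 28.1933
Σfm² = 127375
Σf(m − x̄)² = Σfm² − (Σfm)²/n = 127375 − 3355²/119 = 32786.5546
Population variance = 32786.5546 / 119 = 275.5173
Standard deviation = √275.5173 = 16.5987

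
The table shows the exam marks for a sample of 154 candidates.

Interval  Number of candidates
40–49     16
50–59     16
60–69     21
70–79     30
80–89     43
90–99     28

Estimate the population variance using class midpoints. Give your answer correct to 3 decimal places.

Midpoints: 44.5, 54.5, 64.5, 74.5, 84.5, 94.5
n = 154, Σfm = 11453, mean = 74.3701
Σfm² = 890158.5
Σf(m − x̄)² = Σfm² − (Σfm)²/n = 890158.5 − 11453²/154 = 38397.4026
Population variance = 38397.4026 / 154 = 249.3338

249.334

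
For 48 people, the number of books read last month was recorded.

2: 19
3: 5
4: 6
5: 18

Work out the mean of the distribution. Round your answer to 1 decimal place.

Values: 2, 3, 4, 5
Σfx = 19×2 + 5×3 + 6×4 + 18×5 = 167
n = Σf = 48
Mean = 167 / 48 = 3.4792

3.5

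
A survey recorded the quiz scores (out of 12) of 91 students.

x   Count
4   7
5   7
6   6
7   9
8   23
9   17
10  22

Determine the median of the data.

Cumulative frequencies: 7, 14, 20, 29, 52, 69, 91
n = 91, so the median is the value in position (n+1)/2 = 46.
Position 46 falls at value 8.

8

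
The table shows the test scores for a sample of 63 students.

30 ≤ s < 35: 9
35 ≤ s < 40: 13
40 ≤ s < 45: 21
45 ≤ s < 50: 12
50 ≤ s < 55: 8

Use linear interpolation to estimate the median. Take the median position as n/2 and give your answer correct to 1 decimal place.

Cumulative frequencies: 9, 22, 43, 55, 63
n = 63; position = n/2 = 31.5.
This falls in the class 40 ≤ s < 45: L = 40, F = 22, f = 21, h = 5.
Median ≈ 40 + ((31.5 − 22) / 21) × 5 = 42.2619

42.3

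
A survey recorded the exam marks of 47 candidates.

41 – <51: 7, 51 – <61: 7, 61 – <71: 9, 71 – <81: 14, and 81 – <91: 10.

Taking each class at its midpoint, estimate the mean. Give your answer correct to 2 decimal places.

68.77

Midpoints: 46, 56, 66, 76, 86
Σfm = 7×46 + 7×56 + 9×66 + 14×76 + 10×86 = 3232
n = Σf = 47
Mean = 3232 / 47 = 68.7660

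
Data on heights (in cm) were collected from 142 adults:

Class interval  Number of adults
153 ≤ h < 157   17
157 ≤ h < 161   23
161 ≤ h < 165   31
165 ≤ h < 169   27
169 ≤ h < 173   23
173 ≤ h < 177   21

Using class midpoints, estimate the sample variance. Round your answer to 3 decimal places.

40.289

Midpoints: 155, 159, 163, 167, 171, 175
n = 142, Σfm = 23462, mean = 165.2254
Σfm² = 3882198
Σf(m − x̄)² = Σfm² − (Σfm)²/n = 3882198 − 23462²/142 = 5680.7887
Sample variance = 5680.7887 / 141 = 40.2893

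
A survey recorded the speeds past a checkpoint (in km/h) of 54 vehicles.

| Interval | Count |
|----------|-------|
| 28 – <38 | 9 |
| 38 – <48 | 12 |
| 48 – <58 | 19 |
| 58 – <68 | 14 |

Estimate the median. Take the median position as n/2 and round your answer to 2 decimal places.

Cumulative frequencies: 9, 21, 40, 54
n = 54; position = n/2 = 27.
This falls in the class 48 – <58: L = 48, F = 21, f = 19, h = 10.
Median ≈ 48 + ((27 − 21) / 19) × 10 = 51.1579

51.16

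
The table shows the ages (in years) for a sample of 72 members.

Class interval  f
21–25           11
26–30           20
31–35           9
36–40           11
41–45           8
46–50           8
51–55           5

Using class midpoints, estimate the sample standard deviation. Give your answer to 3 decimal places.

Midpoints: 23, 28, 33, 38, 43, 48, 53
n = 72, Σfm = 2521, mean = 35.0139
Σfm² = 94453
Σf(m − x̄)² = Σfm² − (Σfm)²/n = 94453 − 2521²/72 = 6182.9861
Sample variance = 6182.9861 / 71 = 87.0843
Standard deviation = √87.0843 = 9.3319

9.332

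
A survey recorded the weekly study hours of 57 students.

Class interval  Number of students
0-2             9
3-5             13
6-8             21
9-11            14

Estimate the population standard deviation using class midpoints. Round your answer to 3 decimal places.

3.024

Midpoints: 1, 4, 7, 10
n = 57, Σfm = 348, mean = 6.1053
Σfm² = 2646
Σf(m − x̄)² = Σfm² − (Σfm)²/n = 2646 − 348²/57 = 521.3684
Population variance = 521.3684 / 57 = 9.1468
Standard deviation = √9.1468 = 3.0244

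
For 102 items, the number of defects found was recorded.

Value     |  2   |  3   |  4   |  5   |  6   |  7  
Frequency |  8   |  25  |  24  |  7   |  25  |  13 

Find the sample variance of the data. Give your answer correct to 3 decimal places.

Values: 2, 3, 4, 5, 6, 7
n = 102, Σfx = 463, mean = 4.5392
Σfx² = 2353
Σf(x − x̄)² = Σfx² − (Σfx)²/n = 2353 − 463²/102 = 251.3431
Sample variance = 251.3431 / 101 = 2.4885

2.489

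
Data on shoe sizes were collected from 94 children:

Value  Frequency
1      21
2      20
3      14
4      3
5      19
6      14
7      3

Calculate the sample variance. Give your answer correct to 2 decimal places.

3.71

Values: 1, 2, 3, 4, 5, 6, 7
n = 94, Σfx = 315, mean = 3.3511
Σfx² = 1401
Σf(x − x̄)² = Σfx² − (Σfx)²/n = 1401 − 315²/94 = 345.4149
Sample variance = 345.4149 / 93 = 3.7141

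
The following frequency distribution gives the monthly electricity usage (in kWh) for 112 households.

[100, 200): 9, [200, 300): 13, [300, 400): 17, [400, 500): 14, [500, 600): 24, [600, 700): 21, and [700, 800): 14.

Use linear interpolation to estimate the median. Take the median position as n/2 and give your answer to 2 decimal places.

Cumulative frequencies: 9, 22, 39, 53, 77, 98, 112
n = 112; position = n/2 = 56.
This falls in the class [500, 600): L = 500, F = 53, f = 24, h = 100.
Median ≈ 500 + ((56 − 53) / 24) × 100 = 512.5000

512.50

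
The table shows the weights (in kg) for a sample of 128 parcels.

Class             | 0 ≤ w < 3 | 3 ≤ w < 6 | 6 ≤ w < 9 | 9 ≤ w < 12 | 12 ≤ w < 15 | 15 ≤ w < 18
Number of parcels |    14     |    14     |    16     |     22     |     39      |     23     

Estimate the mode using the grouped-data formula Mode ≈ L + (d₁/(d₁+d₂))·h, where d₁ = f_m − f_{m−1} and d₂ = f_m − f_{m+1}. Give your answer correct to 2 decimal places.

Modal class: 12 ≤ w < 15 (highest frequency 39).
d₁ = 39 − 22 = 17, d₂ = 39 − 23 = 16
Mode ≈ 12 + (17/(17+16)) × 3 = 12 + 1.5455 = 13.5455

13.55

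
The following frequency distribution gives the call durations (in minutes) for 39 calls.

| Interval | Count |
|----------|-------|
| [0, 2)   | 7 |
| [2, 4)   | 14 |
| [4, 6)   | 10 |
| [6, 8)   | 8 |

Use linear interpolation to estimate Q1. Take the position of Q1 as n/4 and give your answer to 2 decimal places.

Cumulative frequencies: 7, 21, 31, 39
n = 39; position = n/4 = 9.75.
This falls in the class [2, 4): L = 2, F = 7, f = 14, h = 2.
Lower quartile ≈ 2 + ((9.75 − 7) / 14) × 2 = 2.3929

2.39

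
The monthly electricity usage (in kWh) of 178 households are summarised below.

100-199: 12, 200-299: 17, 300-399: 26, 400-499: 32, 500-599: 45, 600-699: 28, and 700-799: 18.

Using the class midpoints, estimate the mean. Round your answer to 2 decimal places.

Midpoints: 149.5, 249.5, 349.5, 449.5, 549.5, 649.5, 749.5
Σfm = 12×149.5 + 17×249.5 + 26×349.5 + 32×449.5 + 45×549.5 + 28×649.5 + 18×749.5 = 85911
n = Σf = 178
Mean = 85911 / 178 = 482.6461

482.65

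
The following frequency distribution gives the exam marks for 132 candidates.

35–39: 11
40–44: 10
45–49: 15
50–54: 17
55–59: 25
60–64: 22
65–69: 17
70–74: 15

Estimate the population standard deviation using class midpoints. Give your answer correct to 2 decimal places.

10.34

Midpoints: 37, 42, 47, 52, 57, 62, 67, 72
n = 132, Σfm = 7424, mean = 56.2424
Σfm² = 431668
Σf(m − x̄)² = Σfm² − (Σfm)²/n = 431668 − 7424²/132 = 14124.2424
Population variance = 14124.2424 / 132 = 107.0018
Standard deviation = √107.0018 = 10.3442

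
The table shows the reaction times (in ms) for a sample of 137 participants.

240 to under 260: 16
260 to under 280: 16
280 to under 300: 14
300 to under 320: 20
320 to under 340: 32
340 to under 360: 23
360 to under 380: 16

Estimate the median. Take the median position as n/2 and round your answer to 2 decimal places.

321.56

Cumulative frequencies: 16, 32, 46, 66, 98, 121, 137
n = 137; position = n/2 = 68.5.
This falls in the class 320 to under 340: L = 320, F = 66, f = 32, h = 20.
Median ≈ 320 + ((68.5 − 66) / 32) × 20 = 321.5625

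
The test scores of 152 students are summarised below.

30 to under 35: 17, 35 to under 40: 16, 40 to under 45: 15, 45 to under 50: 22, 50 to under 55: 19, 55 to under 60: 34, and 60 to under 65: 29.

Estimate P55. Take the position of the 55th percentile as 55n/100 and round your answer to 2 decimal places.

53.58

Cumulative frequencies: 17, 33, 48, 70, 89, 123, 152
n = 152; position = 55n/100 = 83.6.
This falls in the class 50 to under 55: L = 50, F = 70, f = 19, h = 5.
55th percentile ≈ 50 + ((83.6 − 70) / 19) × 5 = 53.5789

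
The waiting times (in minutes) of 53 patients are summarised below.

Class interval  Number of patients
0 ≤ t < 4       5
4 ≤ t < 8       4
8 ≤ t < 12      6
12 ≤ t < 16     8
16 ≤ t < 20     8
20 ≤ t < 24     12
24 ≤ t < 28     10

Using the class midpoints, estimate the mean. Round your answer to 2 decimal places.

Midpoints: 2, 6, 10, 14, 18, 22, 26
Σfm = 5×2 + 4×6 + 6×10 + 8×14 + 8×18 + 12×22 + 10×26 = 874
n = Σf = 53
Mean = 874 / 53 = 16.4906

16.49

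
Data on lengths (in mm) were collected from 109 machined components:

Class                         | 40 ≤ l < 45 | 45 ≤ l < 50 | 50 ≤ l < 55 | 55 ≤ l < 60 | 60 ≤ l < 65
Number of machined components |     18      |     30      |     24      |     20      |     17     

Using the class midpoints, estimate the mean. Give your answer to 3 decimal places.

51.950

Midpoints: 42.5, 47.5, 52.5, 57.5, 62.5
Σfm = 18×42.5 + 30×47.5 + 24×52.5 + 20×57.5 + 17×62.5 = 5662.5
n = Σf = 109
Mean = 5662.5 / 109 = 51.9495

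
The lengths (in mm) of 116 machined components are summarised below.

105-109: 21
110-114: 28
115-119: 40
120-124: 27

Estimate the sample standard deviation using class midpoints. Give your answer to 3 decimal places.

Midpoints: 107, 112, 117, 122
n = 116, Σfm = 13357, mean = 115.1466
Σfm² = 1541089
Σf(m − x̄)² = Σfm² − (Σfm)²/n = 1541089 − 13357²/116 = 3076.5086
Sample variance = 3076.5086 / 115 = 26.7522
Standard deviation = √26.7522 = 5.1723

5.172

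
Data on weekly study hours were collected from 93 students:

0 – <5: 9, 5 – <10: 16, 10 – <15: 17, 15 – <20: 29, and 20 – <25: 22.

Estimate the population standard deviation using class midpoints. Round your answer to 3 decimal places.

6.406

Midpoints: 2.5, 7.5, 12.5, 17.5, 22.5
n = 93, Σfm = 1357.5, mean = 14.5968
Σfm² = 23631.25
Σf(m − x̄)² = Σfm² − (Σfm)²/n = 23631.25 − 1357.5²/93 = 3816.1290
Population variance = 3816.1290 / 93 = 41.0336
Standard deviation = √41.0336 = 6.4058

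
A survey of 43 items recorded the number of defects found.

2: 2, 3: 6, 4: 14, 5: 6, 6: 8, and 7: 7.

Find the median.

Cumulative frequencies: 2, 8, 22, 28, 36, 43
n = 43, so the median is the value in position (n+1)/2 = 22.
Position 22 falls at value 4.

4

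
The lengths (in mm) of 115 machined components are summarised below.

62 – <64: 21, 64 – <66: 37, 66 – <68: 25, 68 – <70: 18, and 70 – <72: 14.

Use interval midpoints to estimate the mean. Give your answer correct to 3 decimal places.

66.426

Midpoints: 63, 65, 67, 69, 71
Σfm = 21×63 + 37×65 + 25×67 + 18×69 + 14×71 = 7639
n = Σf = 115
Mean = 7639 / 115 = 66.4261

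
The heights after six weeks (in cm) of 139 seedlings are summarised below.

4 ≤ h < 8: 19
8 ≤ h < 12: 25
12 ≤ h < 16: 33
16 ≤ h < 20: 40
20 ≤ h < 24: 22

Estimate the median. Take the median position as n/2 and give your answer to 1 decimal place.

Cumulative frequencies: 19, 44, 77, 117, 139
n = 139; position = n/2 = 69.5.
This falls in the class 12 ≤ h < 16: L = 12, F = 44, f = 33, h = 4.
Median ≈ 12 + ((69.5 − 44) / 33) × 4 = 15.0909

15.1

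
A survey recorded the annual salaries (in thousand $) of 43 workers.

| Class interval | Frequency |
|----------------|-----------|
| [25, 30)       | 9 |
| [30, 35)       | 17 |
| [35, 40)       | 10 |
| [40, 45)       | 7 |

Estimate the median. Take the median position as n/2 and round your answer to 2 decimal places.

33.68

Cumulative frequencies: 9, 26, 36, 43
n = 43; position = n/2 = 21.5.
This falls in the class [30, 35): L = 30, F = 9, f = 17, h = 5.
Median ≈ 30 + ((21.5 − 9) / 17) × 5 = 33.6765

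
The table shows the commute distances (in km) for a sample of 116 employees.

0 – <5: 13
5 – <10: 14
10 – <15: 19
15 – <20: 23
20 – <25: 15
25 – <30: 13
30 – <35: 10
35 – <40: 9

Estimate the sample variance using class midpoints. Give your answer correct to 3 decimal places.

106.347

Midpoints: 2.5, 7.5, 12.5, 17.5, 22.5, 27.5, 32.5, 37.5
n = 116, Σfm = 2135, mean = 18.4052
Σfm² = 51525
Σf(m − x̄)² = Σfm² − (Σfm)²/n = 51525 − 2135²/116 = 12229.9569
Sample variance = 12229.9569 / 115 = 106.3475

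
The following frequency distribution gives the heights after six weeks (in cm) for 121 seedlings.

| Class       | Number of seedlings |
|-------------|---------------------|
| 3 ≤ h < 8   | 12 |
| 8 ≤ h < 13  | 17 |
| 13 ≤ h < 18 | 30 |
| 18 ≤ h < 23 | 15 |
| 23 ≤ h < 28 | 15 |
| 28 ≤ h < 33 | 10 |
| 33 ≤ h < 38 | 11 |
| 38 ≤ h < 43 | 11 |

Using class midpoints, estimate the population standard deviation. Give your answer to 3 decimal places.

10.512

Midpoints: 5.5, 10.5, 15.5, 20.5, 25.5, 30.5, 35.5, 40.5
n = 121, Σfm = 2540.5, mean = 20.9959
Σfm² = 66710.25
Σf(m − x̄)² = Σfm² − (Σfm)²/n = 66710.25 − 2540.5²/121 = 13370.2479
Population variance = 13370.2479 / 121 = 110.4979
Standard deviation = √110.4979 = 10.5118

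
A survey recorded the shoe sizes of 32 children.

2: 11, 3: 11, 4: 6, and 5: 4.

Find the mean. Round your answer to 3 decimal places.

3.094

Values: 2, 3, 4, 5
Σfx = 11×2 + 11×3 + 6×4 + 4×5 = 99
n = Σf = 32
Mean = 99 / 32 = 3.0938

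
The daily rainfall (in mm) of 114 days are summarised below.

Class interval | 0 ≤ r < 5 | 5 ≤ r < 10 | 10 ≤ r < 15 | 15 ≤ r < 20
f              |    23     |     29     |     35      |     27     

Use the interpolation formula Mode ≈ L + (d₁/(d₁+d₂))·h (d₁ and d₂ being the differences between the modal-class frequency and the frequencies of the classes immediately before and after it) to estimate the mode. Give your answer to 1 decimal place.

12.1

Modal class: 10 ≤ r < 15 (highest frequency 35).
d₁ = 35 − 29 = 6, d₂ = 35 − 27 = 8
Mode ≈ 10 + (6/(6+8)) × 5 = 10 + 2.1429 = 12.1429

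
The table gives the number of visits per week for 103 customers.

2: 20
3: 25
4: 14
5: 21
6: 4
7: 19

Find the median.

4

Cumulative frequencies: 20, 45, 59, 80, 84, 103
n = 103, so the median is the value in position (n+1)/2 = 52.
Position 52 falls at value 4.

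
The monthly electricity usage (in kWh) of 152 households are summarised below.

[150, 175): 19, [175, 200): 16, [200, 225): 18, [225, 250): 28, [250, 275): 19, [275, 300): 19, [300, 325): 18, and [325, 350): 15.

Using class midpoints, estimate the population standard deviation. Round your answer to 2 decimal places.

54.53

Midpoints: 162.5, 187.5, 212.5, 237.5, 262.5, 287.5, 312.5, 337.5
n = 152, Σfm = 37700, mean = 248.0263
Σfm² = 9802500
Σf(m − x̄)² = Σfm² − (Σfm)²/n = 9802500 − 37700²/152 = 451907.8947
Population variance = 451907.8947 / 152 = 2973.0783
Standard deviation = √2973.0783 = 54.5259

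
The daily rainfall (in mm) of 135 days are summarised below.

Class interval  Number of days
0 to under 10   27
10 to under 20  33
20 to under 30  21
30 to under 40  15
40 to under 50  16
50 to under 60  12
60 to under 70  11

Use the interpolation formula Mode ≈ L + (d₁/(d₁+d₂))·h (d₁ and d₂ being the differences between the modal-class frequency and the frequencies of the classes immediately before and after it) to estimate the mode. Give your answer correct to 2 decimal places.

Modal class: 10 to under 20 (highest frequency 33).
d₁ = 33 − 27 = 6, d₂ = 33 − 21 = 12
Mode ≈ 10 + (6/(6+12)) × 10 = 10 + 3.3333 = 13.3333

13.33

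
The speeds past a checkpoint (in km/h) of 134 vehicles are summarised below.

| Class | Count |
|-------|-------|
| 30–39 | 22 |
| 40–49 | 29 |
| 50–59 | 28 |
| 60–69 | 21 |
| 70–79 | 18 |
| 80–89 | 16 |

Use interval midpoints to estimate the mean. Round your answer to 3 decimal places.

Midpoints: 34.5, 44.5, 54.5, 64.5, 74.5, 84.5
Σfm = 22×34.5 + 29×44.5 + 28×54.5 + 21×64.5 + 18×74.5 + 16×84.5 = 7623
n = Σf = 134
Mean = 7623 / 134 = 56.8881

56.888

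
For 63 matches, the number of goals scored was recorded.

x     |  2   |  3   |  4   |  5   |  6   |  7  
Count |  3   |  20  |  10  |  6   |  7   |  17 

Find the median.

4

Cumulative frequencies: 3, 23, 33, 39, 46, 63
n = 63, so the median is the value in position (n+1)/2 = 32.
Position 32 falls at value 4.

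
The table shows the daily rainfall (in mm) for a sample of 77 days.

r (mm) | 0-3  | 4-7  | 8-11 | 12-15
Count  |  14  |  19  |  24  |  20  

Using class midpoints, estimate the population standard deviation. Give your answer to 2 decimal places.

Midpoints: 1.5, 5.5, 9.5, 13.5
n = 77, Σfm = 623.5, mean = 8.0974
Σfm² = 6417.25
Σf(m − x̄)² = Σfm² − (Σfm)²/n = 6417.25 − 623.5²/77 = 1368.5195
Population variance = 1368.5195 / 77 = 17.7730
Standard deviation = √17.7730 = 4.2158

4.22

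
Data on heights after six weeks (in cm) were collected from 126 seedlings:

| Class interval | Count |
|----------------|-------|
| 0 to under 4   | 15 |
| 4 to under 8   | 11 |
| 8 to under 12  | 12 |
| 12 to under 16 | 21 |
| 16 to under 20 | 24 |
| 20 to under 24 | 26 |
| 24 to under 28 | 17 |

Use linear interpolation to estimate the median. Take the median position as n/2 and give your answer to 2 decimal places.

Cumulative frequencies: 15, 26, 38, 59, 83, 109, 126
n = 126; position = n/2 = 63.
This falls in the class 16 to under 20: L = 16, F = 59, f = 24, h = 4.
Median ≈ 16 + ((63 − 59) / 24) × 4 = 16.6667

16.67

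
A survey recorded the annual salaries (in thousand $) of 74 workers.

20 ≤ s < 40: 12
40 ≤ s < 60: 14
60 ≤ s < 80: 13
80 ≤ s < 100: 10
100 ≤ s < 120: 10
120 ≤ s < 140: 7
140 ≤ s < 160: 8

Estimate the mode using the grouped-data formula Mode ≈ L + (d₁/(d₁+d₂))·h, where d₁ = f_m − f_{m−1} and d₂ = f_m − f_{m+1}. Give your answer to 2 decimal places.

53.33

Modal class: 40 ≤ s < 60 (highest frequency 14).
d₁ = 14 − 12 = 2, d₂ = 14 − 13 = 1
Mode ≈ 40 + (2/(2+1)) × 20 = 40 + 13.3333 = 53.3333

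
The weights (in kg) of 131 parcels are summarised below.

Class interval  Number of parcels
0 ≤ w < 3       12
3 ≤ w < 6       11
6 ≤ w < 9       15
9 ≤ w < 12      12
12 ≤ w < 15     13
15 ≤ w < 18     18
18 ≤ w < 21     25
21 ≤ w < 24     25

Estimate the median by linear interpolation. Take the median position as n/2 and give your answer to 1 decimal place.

Cumulative frequencies: 12, 23, 38, 50, 63, 81, 106, 131
n = 131; position = n/2 = 65.5.
This falls in the class 15 ≤ w < 18: L = 15, F = 63, f = 18, h = 3.
Median ≈ 15 + ((65.5 − 63) / 18) × 3 = 15.4167

15.4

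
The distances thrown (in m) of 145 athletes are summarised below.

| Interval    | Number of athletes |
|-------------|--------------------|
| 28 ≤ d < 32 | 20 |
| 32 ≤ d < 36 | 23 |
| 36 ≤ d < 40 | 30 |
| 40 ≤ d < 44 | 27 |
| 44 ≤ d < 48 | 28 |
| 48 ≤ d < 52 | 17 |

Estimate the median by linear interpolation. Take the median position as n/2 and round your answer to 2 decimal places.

39.93

Cumulative frequencies: 20, 43, 73, 100, 128, 145
n = 145; position = n/2 = 72.5.
This falls in the class 36 ≤ d < 40: L = 36, F = 43, f = 30, h = 4.
Median ≈ 36 + ((72.5 − 43) / 30) × 4 = 39.9333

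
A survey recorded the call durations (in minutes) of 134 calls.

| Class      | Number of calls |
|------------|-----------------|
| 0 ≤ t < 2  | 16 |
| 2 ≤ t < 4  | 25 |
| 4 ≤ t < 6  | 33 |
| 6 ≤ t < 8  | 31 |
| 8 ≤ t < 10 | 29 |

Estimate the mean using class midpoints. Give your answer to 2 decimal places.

Midpoints: 1, 3, 5, 7, 9
Σfm = 16×1 + 25×3 + 33×5 + 31×7 + 29×9 = 734
n = Σf = 134
Mean = 734 / 134 = 5.4776

5.48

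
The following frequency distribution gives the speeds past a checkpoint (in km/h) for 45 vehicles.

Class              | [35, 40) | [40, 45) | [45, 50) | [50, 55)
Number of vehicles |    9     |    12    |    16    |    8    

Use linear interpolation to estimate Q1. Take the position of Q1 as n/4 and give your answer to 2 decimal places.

40.94

Cumulative frequencies: 9, 21, 37, 45
n = 45; position = n/4 = 11.25.
This falls in the class [40, 45): L = 40, F = 9, f = 12, h = 5.
Lower quartile ≈ 40 + ((11.25 − 9) / 12) × 5 = 40.9375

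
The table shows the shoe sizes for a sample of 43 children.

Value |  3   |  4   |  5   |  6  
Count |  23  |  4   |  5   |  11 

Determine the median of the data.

3

Cumulative frequencies: 23, 27, 32, 43
n = 43, so the median is the value in position (n+1)/2 = 22.
Position 22 falls at value 3.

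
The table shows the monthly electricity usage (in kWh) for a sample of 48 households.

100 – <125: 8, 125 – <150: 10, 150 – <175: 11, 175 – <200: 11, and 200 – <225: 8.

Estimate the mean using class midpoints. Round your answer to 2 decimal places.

Midpoints: 112.5, 137.5, 162.5, 187.5, 212.5
Σfm = 8×112.5 + 10×137.5 + 11×162.5 + 11×187.5 + 8×212.5 = 7825
n = Σf = 48
Mean = 7825 / 48 = 163.0208

163.02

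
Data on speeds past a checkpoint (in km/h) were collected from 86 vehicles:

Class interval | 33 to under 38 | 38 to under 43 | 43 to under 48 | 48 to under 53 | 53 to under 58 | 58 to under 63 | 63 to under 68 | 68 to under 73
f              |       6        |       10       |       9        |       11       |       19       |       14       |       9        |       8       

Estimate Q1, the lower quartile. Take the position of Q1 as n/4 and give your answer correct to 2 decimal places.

46.06

Cumulative frequencies: 6, 16, 25, 36, 55, 69, 78, 86
n = 86; position = n/4 = 21.5.
This falls in the class 43 to under 48: L = 43, F = 16, f = 9, h = 5.
Lower quartile ≈ 43 + ((21.5 − 16) / 9) × 5 = 46.0556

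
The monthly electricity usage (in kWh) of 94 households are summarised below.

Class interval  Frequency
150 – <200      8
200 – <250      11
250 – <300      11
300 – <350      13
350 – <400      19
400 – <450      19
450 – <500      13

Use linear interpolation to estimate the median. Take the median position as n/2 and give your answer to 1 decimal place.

Cumulative frequencies: 8, 19, 30, 43, 62, 81, 94
n = 94; position = n/2 = 47.
This falls in the class 350 – <400: L = 350, F = 43, f = 19, h = 50.
Median ≈ 350 + ((47 − 43) / 19) × 50 = 360.5263

360.5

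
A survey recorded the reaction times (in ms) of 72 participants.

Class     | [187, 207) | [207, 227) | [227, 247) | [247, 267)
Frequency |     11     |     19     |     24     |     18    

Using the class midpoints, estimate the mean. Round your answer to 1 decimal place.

Midpoints: 197, 217, 237, 257
Σfm = 11×197 + 19×217 + 24×237 + 18×257 = 16604
n = Σf = 72
Mean = 16604 / 72 = 230.6111

230.6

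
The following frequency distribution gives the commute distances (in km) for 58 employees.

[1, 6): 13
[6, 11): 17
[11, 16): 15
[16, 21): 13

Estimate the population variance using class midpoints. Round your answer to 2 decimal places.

Midpoints: 3.5, 8.5, 13.5, 18.5
n = 58, Σfm = 633, mean = 10.9138
Σfm² = 8570.5
Σf(m − x̄)² = Σfm² − (Σfm)²/n = 8570.5 − 633²/58 = 1662.0690
Population variance = 1662.0690 / 58 = 28.6564

28.66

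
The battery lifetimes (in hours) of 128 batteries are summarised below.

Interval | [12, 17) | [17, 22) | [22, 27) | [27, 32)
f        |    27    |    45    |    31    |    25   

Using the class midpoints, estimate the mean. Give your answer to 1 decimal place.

Midpoints: 14.5, 19.5, 24.5, 29.5
Σfm = 27×14.5 + 45×19.5 + 31×24.5 + 25×29.5 = 2766
n = Σf = 128
Mean = 2766 / 128 = 21.6094

21.6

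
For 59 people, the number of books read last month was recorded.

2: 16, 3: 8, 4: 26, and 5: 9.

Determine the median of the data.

Cumulative frequencies: 16, 24, 50, 59
n = 59, so the median is the value in position (n+1)/2 = 30.
Position 30 falls at value 4.

4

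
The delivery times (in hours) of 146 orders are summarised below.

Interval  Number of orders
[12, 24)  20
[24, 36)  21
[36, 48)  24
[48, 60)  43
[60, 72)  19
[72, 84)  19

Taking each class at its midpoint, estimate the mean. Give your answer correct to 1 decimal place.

Midpoints: 18, 30, 42, 54, 66, 78
Σfm = 20×18 + 21×30 + 24×42 + 43×54 + 19×66 + 19×78 = 7056
n = Σf = 146
Mean = 7056 / 146 = 48.3288

48.3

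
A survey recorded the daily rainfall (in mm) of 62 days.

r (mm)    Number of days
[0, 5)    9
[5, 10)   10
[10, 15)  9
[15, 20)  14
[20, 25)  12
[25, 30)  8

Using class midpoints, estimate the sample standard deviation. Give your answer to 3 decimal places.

8.132

Midpoints: 2.5, 7.5, 12.5, 17.5, 22.5, 27.5
n = 62, Σfm = 945, mean = 15.2419
Σfm² = 18437.5
Σf(m − x̄)² = Σfm² − (Σfm)²/n = 18437.5 − 945²/62 = 4033.8710
Sample variance = 4033.8710 / 61 = 66.1290
Standard deviation = √66.1290 = 8.1320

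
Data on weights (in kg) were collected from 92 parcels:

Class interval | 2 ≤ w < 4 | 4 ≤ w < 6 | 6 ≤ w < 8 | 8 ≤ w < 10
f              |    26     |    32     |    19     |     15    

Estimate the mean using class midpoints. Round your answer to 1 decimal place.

5.5

Midpoints: 3, 5, 7, 9
Σfm = 26×3 + 32×5 + 19×7 + 15×9 = 506
n = Σf = 92
Mean = 506 / 92 = 5.5000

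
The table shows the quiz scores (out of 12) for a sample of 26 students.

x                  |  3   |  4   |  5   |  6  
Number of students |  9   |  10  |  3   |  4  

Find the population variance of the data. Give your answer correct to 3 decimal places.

Values: 3, 4, 5, 6
n = 26, Σfx = 106, mean = 4.0769
Σfx² = 460
Σf(x − x̄)² = Σfx² − (Σfx)²/n = 460 − 106²/26 = 27.8462
Population variance = 27.8462 / 26 = 1.0710

1.071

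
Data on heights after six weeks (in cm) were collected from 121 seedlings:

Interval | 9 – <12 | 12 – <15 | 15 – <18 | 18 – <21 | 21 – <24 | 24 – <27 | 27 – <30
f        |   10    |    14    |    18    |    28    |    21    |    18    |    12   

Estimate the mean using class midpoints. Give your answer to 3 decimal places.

Midpoints: 10.5, 13.5, 16.5, 19.5, 22.5, 25.5, 28.5
Σfm = 10×10.5 + 14×13.5 + 18×16.5 + 28×19.5 + 21×22.5 + 18×25.5 + 12×28.5 = 2410.5
n = Σf = 121
Mean = 2410.5 / 121 = 19.9215

19.921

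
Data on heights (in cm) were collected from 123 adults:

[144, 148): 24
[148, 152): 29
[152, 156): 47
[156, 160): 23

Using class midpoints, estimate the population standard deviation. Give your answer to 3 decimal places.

Midpoints: 146, 150, 154, 158
n = 123, Σfm = 18726, mean = 152.2439
Σfm² = 2852908
Σf(m − x̄)² = Σfm² − (Σfm)²/n = 2852908 − 18726²/123 = 1988.6829
Population variance = 1988.6829 / 123 = 16.1682
Standard deviation = √16.1682 = 4.0210

4.021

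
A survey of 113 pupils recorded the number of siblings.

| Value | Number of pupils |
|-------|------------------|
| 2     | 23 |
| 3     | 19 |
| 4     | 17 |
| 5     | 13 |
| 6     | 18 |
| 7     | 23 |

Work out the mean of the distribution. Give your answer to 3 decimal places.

Values: 2, 3, 4, 5, 6, 7
Σfx = 23×2 + 19×3 + 17×4 + 13×5 + 18×6 + 23×7 = 505
n = Σf = 113
Mean = 505 / 113 = 4.4690

4.469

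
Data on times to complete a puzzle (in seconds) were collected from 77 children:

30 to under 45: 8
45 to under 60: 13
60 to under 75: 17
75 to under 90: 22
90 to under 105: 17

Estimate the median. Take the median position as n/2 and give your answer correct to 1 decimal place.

75.3

Cumulative frequencies: 8, 21, 38, 60, 77
n = 77; position = n/2 = 38.5.
This falls in the class 75 to under 90: L = 75, F = 38, f = 22, h = 15.
Median ≈ 75 + ((38.5 − 38) / 22) × 15 = 75.3409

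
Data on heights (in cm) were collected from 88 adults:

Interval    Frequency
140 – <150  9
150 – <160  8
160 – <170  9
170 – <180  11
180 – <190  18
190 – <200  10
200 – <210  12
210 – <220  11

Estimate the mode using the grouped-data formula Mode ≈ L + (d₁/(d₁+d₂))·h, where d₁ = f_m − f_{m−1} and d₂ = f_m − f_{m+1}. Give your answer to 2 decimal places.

184.67

Modal class: 180 – <190 (highest frequency 18).
d₁ = 18 − 11 = 7, d₂ = 18 − 10 = 8
Mode ≈ 180 + (7/(7+8)) × 10 = 180 + 4.6667 = 184.6667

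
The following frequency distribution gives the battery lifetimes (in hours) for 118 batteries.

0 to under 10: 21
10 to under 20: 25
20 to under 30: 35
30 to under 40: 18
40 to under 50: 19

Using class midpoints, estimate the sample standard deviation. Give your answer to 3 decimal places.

Midpoints: 5, 15, 25, 35, 45
n = 118, Σfm = 2840, mean = 24.0678
Σfm² = 88550
Σf(m − x̄)² = Σfm² − (Σfm)²/n = 88550 − 2840²/118 = 20197.4576
Sample variance = 20197.4576 / 117 = 172.6278
Standard deviation = √172.6278 = 13.1388

13.139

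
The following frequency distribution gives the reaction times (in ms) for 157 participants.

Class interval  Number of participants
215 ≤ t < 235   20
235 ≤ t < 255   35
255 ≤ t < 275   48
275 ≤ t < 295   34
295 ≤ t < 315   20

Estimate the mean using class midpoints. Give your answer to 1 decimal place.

264.9

Midpoints: 225, 245, 265, 285, 305
Σfm = 20×225 + 35×245 + 48×265 + 34×285 + 20×305 = 41585
n = Σf = 157
Mean = 41585 / 157 = 264.8726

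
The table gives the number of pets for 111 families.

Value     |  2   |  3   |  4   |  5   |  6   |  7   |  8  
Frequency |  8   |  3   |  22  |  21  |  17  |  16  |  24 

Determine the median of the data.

Cumulative frequencies: 8, 11, 33, 54, 71, 87, 111
n = 111, so the median is the value in position (n+1)/2 = 56.
Position 56 falls at value 6.

6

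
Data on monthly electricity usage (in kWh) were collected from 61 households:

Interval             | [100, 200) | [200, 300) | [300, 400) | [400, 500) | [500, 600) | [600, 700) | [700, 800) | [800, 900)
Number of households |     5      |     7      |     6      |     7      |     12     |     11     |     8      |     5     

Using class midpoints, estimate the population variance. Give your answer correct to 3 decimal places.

Midpoints: 150, 250, 350, 450, 550, 650, 750, 850
n = 61, Σfm = 31750, mean = 520.4918
Σfm² = 19092500
Σf(m − x̄)² = Σfm² − (Σfm)²/n = 19092500 − 31750²/61 = 2566885.2459
Population variance = 2566885.2459 / 61 = 42080.0860

42080.086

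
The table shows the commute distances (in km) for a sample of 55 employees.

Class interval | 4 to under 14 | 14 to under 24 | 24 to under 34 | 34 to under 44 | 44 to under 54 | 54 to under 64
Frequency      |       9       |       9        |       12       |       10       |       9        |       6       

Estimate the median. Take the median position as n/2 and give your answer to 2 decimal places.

31.92

Cumulative frequencies: 9, 18, 30, 40, 49, 55
n = 55; position = n/2 = 27.5.
This falls in the class 24 to under 34: L = 24, F = 18, f = 12, h = 10.
Median ≈ 24 + ((27.5 − 18) / 12) × 10 = 31.9167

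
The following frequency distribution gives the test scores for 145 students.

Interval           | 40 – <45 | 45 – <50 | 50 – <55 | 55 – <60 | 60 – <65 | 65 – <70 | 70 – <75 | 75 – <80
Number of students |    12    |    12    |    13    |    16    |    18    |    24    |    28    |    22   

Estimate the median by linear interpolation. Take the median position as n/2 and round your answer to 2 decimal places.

Cumulative frequencies: 12, 24, 37, 53, 71, 95, 123, 145
n = 145; position = n/2 = 72.5.
This falls in the class 65 – <70: L = 65, F = 71, f = 24, h = 5.
Median ≈ 65 + ((72.5 − 71) / 24) × 5 = 65.3125

65.31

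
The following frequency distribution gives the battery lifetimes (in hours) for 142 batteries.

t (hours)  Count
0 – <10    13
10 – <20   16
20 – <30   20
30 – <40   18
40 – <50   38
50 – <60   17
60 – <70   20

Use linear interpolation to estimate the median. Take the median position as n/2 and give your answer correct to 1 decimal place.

41.1

Cumulative frequencies: 13, 29, 49, 67, 105, 122, 142
n = 142; position = n/2 = 71.
This falls in the class 40 – <50: L = 40, F = 67, f = 38, h = 10.
Median ≈ 40 + ((71 − 67) / 38) × 10 = 41.0526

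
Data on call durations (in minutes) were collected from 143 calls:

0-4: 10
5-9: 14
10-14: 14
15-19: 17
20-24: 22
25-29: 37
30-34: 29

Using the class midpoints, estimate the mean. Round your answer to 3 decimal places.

Midpoints: 2, 7, 12, 17, 22, 27, 32
Σfm = 10×2 + 14×7 + 14×12 + 17×17 + 22×22 + 37×27 + 29×32 = 2986
n = Σf = 143
Mean = 2986 / 143 = 20.8811

20.881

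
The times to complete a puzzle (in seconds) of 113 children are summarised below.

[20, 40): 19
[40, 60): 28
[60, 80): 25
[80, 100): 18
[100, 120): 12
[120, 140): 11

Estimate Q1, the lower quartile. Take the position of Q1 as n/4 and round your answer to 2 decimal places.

Cumulative frequencies: 19, 47, 72, 90, 102, 113
n = 113; position = n/4 = 28.25.
This falls in the class [40, 60): L = 40, F = 19, f = 28, h = 20.
Lower quartile ≈ 40 + ((28.25 − 19) / 28) × 20 = 46.6071

46.61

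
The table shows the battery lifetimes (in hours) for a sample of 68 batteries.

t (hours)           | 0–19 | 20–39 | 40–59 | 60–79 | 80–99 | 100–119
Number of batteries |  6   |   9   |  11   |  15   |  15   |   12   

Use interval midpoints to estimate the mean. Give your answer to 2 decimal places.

67.15

Midpoints: 9.5, 29.5, 49.5, 69.5, 89.5, 109.5
Σfm = 6×9.5 + 9×29.5 + 11×49.5 + 15×69.5 + 15×89.5 + 12×109.5 = 4566
n = Σf = 68
Mean = 4566 / 68 = 67.1471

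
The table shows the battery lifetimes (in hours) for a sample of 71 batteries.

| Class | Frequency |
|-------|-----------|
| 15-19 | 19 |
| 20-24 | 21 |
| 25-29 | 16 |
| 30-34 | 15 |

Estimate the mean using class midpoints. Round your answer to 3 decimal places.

23.901

Midpoints: 17, 22, 27, 32
Σfm = 19×17 + 21×22 + 16×27 + 15×32 = 1697
n = Σf = 71
Mean = 1697 / 71 = 23.9014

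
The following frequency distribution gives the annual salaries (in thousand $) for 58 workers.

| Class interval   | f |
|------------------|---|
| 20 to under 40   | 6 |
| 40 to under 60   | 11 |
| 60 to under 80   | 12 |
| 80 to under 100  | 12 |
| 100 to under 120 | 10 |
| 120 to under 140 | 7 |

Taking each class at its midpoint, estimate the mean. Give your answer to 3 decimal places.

Midpoints: 30, 50, 70, 90, 110, 130
Σfm = 6×30 + 11×50 + 12×70 + 12×90 + 10×110 + 7×130 = 4660
n = Σf = 58
Mean = 4660 / 58 = 80.3448

80.345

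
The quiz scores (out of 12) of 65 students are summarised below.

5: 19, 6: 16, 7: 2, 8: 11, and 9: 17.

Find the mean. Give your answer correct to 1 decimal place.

6.9

Values: 5, 6, 7, 8, 9
Σfx = 19×5 + 16×6 + 2×7 + 11×8 + 17×9 = 446
n = Σf = 65
Mean = 446 / 65 = 6.8615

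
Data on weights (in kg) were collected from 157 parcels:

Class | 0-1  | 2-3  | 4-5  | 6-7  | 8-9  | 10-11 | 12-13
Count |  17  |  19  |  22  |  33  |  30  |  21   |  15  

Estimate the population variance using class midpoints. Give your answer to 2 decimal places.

12.73

Midpoints: 0.5, 2.5, 4.5, 6.5, 8.5, 10.5, 12.5
n = 157, Σfm = 1032.5, mean = 6.5764
Σfm² = 8789.25
Σf(m − x̄)² = Σfm² − (Σfm)²/n = 8789.25 − 1032.5²/157 = 1999.0828
Population variance = 1999.0828 / 157 = 12.7330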